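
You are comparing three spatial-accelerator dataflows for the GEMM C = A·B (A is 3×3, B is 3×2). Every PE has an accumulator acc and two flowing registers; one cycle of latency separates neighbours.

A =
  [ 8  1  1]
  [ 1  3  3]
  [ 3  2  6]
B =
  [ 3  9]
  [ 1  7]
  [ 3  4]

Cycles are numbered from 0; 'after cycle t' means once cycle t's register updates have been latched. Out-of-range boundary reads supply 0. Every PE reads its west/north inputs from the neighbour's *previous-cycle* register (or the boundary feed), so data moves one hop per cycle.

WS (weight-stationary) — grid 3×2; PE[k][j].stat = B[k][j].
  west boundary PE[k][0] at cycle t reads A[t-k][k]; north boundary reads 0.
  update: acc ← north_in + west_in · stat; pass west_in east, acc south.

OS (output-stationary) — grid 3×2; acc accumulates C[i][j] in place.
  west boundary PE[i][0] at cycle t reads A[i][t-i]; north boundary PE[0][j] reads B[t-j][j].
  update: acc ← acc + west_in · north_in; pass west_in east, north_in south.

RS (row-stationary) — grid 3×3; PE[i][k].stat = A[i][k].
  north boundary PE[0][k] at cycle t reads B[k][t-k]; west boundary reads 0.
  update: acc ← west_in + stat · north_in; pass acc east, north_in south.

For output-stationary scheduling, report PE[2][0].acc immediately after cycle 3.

OS (3×2). Following PE[2][0] plus its west/north inputs:
  [0] (1,0) acc=0 (h:0 v:0)
  [0] (2,0) acc=0 (h:0 v:0)
  [1] (1,0) acc=3 (h:1 v:3)
  [1] (2,0) acc=0 (h:0 v:0)
  [2] (1,0) acc=6 (h:3 v:1)
  [2] (2,0) acc=9 (h:3 v:3)
  [3] (1,0) acc=15 (h:3 v:3)
  [3] (2,0) acc=11 (h:2 v:1)

PE[2][0].acc = 11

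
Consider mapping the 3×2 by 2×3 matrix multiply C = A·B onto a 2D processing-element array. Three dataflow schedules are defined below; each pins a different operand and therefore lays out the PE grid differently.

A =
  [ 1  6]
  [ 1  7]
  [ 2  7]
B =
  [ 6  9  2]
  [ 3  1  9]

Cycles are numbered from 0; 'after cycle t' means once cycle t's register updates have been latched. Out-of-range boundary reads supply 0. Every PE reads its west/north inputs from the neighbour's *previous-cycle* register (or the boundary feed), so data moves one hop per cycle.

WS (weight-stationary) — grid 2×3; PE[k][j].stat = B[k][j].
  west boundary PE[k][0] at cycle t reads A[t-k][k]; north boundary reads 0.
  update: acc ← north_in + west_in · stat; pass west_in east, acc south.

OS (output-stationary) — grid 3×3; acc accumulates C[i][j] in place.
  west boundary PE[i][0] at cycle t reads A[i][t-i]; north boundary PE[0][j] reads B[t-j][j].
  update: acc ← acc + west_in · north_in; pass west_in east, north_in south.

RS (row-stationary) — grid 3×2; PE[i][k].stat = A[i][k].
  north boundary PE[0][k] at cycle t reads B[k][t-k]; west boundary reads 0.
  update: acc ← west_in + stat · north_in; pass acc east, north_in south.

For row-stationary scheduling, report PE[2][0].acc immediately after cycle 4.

PE[2][0].acc = 4

RS on a 3×2 grid — tracing PE[2][0] and its feeders:
  after 0 — PE[1][0] acc=0, pass-E 0, pass-S 0
  after 0 — PE[2][0] acc=0, pass-E 0, pass-S 0
  after 1 — PE[1][0] acc=6, pass-E 6, pass-S 6
  after 1 — PE[2][0] acc=0, pass-E 0, pass-S 0
  after 2 — PE[1][0] acc=9, pass-E 9, pass-S 9
  after 2 — PE[2][0] acc=12, pass-E 12, pass-S 6
  after 3 — PE[1][0] acc=2, pass-E 2, pass-S 2
  after 3 — PE[2][0] acc=18, pass-E 18, pass-S 9
  after 4 — PE[1][0] acc=0, pass-E 0, pass-S 0
  after 4 — PE[2][0] acc=4, pass-E 4, pass-S 2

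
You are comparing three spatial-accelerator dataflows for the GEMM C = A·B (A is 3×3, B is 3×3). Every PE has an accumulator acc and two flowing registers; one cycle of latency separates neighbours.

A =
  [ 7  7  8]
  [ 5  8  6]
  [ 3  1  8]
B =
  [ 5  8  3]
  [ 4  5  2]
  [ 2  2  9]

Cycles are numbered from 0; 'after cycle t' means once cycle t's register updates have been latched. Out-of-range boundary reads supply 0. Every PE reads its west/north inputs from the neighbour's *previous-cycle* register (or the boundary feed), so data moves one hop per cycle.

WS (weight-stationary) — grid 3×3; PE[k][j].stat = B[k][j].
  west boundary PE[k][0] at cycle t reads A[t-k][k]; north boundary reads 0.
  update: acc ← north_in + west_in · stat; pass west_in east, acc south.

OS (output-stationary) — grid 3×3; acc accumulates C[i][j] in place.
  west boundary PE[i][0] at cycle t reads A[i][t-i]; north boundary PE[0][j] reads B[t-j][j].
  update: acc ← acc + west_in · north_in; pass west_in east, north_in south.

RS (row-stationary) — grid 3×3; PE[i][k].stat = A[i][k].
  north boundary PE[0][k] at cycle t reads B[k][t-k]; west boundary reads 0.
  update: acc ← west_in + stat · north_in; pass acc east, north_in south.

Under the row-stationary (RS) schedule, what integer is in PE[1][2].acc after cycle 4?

PE[1][2].acc = 92

RS 3×3: PE[1][2] cycle-by-cycle (with neighbour feeds):
  [0] (0,2) acc=0 (h:0 v:0)
  [0] (1,1) acc=0 (h:0 v:0)
  [0] (1,2) acc=0 (h:0 v:0)
  [1] (0,2) acc=0 (h:0 v:0)
  [1] (1,1) acc=0 (h:0 v:0)
  [1] (1,2) acc=0 (h:0 v:0)
  [2] (0,2) acc=79 (h:79 v:2)
  [2] (1,1) acc=57 (h:57 v:4)
  [2] (1,2) acc=0 (h:0 v:0)
  [3] (0,2) acc=107 (h:107 v:2)
  [3] (1,1) acc=80 (h:80 v:5)
  [3] (1,2) acc=69 (h:69 v:2)
  [4] (0,2) acc=107 (h:107 v:9)
  [4] (1,1) acc=31 (h:31 v:2)
  [4] (1,2) acc=92 (h:92 v:2)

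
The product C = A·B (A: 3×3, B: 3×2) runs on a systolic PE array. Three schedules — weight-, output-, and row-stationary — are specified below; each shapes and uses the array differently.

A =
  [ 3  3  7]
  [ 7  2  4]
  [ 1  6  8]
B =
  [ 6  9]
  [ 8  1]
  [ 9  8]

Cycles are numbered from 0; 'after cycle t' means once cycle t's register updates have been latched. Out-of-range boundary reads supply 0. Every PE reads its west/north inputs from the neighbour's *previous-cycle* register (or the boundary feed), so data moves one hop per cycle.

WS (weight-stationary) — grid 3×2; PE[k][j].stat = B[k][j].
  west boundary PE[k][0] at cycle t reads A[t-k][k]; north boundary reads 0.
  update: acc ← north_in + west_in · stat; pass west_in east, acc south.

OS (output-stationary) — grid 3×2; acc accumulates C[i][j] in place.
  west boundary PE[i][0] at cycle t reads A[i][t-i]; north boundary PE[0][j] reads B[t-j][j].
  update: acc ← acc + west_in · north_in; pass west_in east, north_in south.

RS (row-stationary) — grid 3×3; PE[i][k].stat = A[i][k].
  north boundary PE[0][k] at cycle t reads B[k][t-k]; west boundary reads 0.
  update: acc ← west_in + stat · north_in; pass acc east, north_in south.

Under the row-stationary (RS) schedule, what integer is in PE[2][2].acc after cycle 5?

PE[2][2].acc = 79

RS 3×3: PE[2][2] cycle-by-cycle (with neighbour feeds):
  after 0 — PE[1][2] acc=0, pass-E 0, pass-S 0
  after 0 — PE[2][1] acc=0, pass-E 0, pass-S 0
  after 0 — PE[2][2] acc=0, pass-E 0, pass-S 0
  after 1 — PE[1][2] acc=0, pass-E 0, pass-S 0
  after 1 — PE[2][1] acc=0, pass-E 0, pass-S 0
  after 1 — PE[2][2] acc=0, pass-E 0, pass-S 0
  after 2 — PE[1][2] acc=0, pass-E 0, pass-S 0
  after 2 — PE[2][1] acc=0, pass-E 0, pass-S 0
  after 2 — PE[2][2] acc=0, pass-E 0, pass-S 0
  after 3 — PE[1][2] acc=94, pass-E 94, pass-S 9
  after 3 — PE[2][1] acc=54, pass-E 54, pass-S 8
  after 3 — PE[2][2] acc=0, pass-E 0, pass-S 0
  after 4 — PE[1][2] acc=97, pass-E 97, pass-S 8
  after 4 — PE[2][1] acc=15, pass-E 15, pass-S 1
  after 4 — PE[2][2] acc=126, pass-E 126, pass-S 9
  after 5 — PE[1][2] acc=0, pass-E 0, pass-S 0
  after 5 — PE[2][1] acc=0, pass-E 0, pass-S 0
  after 5 — PE[2][2] acc=79, pass-E 79, pass-S 8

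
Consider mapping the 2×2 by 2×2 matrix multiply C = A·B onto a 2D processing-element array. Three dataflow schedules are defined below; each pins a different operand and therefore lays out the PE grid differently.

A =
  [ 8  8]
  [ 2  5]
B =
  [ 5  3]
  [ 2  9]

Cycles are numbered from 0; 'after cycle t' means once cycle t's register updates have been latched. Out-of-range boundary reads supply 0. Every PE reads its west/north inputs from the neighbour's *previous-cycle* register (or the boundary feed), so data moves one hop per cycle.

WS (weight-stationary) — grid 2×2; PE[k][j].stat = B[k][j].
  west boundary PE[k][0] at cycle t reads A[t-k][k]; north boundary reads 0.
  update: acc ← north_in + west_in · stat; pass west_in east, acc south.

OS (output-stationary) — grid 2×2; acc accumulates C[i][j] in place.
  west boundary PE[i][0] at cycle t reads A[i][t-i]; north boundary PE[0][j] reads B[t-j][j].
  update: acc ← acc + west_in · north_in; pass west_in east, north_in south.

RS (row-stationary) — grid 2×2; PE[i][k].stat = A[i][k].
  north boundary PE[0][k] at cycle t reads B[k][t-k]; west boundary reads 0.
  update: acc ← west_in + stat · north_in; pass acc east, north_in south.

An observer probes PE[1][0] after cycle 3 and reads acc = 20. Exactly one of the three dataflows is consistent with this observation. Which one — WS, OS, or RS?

dataflow = OS

Under WS (2×2), PE[1][0]:
  0: (1,0).acc=0  regs=<0,0>
  1: (1,0).acc=56  regs=<8,56>
  2: (1,0).acc=20  regs=<5,20>
  3: (1,0).acc=0  regs=<0,0>
Under OS (2×2), PE[1][0]:
  0: (1,0).acc=0  regs=<0,0>
  1: (1,0).acc=10  regs=<2,5>
  2: (1,0).acc=20  regs=<5,2>
  3: (1,0).acc=20  regs=<0,0>
Under RS (2×2), PE[1][0]:
  0: (1,0).acc=0  regs=<0,0>
  1: (1,0).acc=10  regs=<10,5>
  2: (1,0).acc=6  regs=<6,3>
  3: (1,0).acc=0  regs=<0,0>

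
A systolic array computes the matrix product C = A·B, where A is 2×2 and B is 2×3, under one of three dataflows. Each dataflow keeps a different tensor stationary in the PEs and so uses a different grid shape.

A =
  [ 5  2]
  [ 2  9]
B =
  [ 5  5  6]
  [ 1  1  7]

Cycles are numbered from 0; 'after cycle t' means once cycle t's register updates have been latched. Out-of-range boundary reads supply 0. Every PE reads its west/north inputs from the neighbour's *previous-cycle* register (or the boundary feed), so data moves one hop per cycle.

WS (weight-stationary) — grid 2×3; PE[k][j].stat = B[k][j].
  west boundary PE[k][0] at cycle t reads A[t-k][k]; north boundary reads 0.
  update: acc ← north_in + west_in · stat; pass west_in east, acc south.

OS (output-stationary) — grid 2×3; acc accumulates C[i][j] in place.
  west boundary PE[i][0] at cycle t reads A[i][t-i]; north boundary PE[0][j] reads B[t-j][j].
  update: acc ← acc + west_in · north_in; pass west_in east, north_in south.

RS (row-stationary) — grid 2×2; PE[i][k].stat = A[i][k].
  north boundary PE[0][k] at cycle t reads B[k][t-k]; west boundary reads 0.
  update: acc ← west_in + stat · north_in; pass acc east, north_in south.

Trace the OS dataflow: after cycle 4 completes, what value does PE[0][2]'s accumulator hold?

OS on a 2×3 grid — tracing PE[0][2] and its feeders:
  @0  [0,1]  acc 0  |  →0  ↓0
  @0  [0,2]  acc 0  |  →0  ↓0
  @1  [0,1]  acc 25  |  →5  ↓5
  @1  [0,2]  acc 0  |  →0  ↓0
  @2  [0,1]  acc 27  |  →2  ↓1
  @2  [0,2]  acc 30  |  →5  ↓6
  @3  [0,1]  acc 27  |  →0  ↓0
  @3  [0,2]  acc 44  |  →2  ↓7
  @4  [0,1]  acc 27  |  →0  ↓0
  @4  [0,2]  acc 44  |  →0  ↓0

PE[0][2].acc = 44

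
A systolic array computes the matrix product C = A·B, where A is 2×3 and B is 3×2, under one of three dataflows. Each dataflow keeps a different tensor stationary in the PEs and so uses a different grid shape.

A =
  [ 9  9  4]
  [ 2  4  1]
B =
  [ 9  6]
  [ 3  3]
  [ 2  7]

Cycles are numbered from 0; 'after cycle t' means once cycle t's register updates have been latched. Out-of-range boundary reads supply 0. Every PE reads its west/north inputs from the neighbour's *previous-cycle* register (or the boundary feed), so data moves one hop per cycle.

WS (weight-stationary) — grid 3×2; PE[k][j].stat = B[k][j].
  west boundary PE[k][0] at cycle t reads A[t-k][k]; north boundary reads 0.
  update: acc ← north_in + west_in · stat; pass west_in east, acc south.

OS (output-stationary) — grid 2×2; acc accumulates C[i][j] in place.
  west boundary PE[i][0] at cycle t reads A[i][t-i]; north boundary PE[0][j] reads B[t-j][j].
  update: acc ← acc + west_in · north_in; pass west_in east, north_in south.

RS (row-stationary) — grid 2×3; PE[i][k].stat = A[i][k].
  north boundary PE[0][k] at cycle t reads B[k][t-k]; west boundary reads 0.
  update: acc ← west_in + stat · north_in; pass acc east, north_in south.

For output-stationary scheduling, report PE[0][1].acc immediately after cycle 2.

OS on a 2×2 grid — tracing PE[0][1] and its feeders:
  c0 r0c0: 81 / 9 / 9
  c0 r0c1: 0 / 0 / 0
  c1 r0c0: 108 / 9 / 3
  c1 r0c1: 54 / 9 / 6
  c2 r0c0: 116 / 4 / 2
  c2 r0c1: 81 / 9 / 3

PE[0][1].acc = 81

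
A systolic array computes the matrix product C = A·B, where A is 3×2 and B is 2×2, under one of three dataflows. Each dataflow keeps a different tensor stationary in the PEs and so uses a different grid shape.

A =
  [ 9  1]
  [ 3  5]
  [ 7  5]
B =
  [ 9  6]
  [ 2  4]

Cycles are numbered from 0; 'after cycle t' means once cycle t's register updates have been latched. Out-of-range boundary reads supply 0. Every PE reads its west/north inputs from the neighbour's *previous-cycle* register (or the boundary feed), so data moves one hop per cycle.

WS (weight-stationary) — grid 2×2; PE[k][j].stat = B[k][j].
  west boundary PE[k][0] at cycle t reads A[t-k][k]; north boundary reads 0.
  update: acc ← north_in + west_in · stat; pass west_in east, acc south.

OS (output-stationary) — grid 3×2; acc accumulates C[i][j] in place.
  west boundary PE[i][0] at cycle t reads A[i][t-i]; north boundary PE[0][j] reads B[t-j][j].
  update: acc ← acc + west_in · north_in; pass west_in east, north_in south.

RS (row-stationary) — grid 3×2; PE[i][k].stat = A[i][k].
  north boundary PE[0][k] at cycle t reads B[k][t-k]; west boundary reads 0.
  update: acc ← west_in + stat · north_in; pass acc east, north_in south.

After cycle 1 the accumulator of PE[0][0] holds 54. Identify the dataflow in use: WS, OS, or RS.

dataflow = RS

WS (2×2 grid), PE[0][0]:
  c0 r0c0: 81 / 9 / 81
  c1 r0c0: 27 / 3 / 27
OS (3×2 grid), PE[0][0]:
  c0 r0c0: 81 / 9 / 9
  c1 r0c0: 83 / 1 / 2
RS (3×2 grid), PE[0][0]:
  c0 r0c0: 81 / 81 / 9
  c1 r0c0: 54 / 54 / 6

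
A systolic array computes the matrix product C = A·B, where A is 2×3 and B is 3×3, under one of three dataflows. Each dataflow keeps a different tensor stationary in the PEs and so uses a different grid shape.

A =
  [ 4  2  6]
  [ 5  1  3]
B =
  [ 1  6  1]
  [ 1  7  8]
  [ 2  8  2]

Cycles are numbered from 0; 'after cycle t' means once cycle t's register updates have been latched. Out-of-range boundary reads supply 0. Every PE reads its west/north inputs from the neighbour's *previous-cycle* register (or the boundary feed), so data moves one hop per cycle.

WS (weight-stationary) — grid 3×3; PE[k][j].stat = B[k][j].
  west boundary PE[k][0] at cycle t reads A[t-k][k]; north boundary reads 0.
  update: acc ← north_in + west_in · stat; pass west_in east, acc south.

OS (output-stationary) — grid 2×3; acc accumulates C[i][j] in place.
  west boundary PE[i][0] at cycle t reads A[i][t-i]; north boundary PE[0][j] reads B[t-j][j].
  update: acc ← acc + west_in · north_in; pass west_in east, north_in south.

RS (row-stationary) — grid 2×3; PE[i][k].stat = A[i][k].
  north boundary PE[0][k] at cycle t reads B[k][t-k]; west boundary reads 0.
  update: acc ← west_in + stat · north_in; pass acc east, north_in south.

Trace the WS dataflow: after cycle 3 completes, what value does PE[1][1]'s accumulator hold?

Tracing WS — 3×3 array, target PE[1][1]:
  c0 r0c1: 0 / 0 / 0
  c0 r1c0: 0 / 0 / 0
  c0 r1c1: 0 / 0 / 0
  c1 r0c1: 24 / 4 / 24
  c1 r1c0: 6 / 2 / 6
  c1 r1c1: 0 / 0 / 0
  c2 r0c1: 30 / 5 / 30
  c2 r1c0: 6 / 1 / 6
  c2 r1c1: 38 / 2 / 38
  c3 r0c1: 0 / 0 / 0
  c3 r1c0: 0 / 0 / 0
  c3 r1c1: 37 / 1 / 37

PE[1][1].acc = 37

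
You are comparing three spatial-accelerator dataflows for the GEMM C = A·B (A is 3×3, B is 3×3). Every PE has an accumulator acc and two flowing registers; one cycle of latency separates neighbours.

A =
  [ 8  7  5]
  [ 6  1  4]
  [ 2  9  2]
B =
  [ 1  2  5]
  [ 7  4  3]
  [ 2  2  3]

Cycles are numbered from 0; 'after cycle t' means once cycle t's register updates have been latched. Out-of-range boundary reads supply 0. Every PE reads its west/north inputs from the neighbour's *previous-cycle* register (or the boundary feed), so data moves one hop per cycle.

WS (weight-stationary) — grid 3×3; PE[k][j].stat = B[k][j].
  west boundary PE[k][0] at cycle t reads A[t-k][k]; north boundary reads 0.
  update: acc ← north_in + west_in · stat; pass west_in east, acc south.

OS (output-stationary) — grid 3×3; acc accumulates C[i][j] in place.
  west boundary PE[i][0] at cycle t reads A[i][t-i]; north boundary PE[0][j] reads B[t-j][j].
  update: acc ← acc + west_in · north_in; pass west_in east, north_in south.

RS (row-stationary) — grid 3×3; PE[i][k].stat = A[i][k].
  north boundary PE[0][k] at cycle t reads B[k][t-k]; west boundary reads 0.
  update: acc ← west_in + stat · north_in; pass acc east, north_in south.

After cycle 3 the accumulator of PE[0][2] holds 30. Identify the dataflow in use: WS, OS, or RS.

WS (3×3 grid), PE[0][2]:
  t=0 PE[0][2]: acc=0 h=0 v=0
  t=1 PE[0][2]: acc=0 h=0 v=0
  t=2 PE[0][2]: acc=40 h=8 v=40
  t=3 PE[0][2]: acc=30 h=6 v=30
OS (3×3 grid), PE[0][2]:
  t=0 PE[0][2]: acc=0 h=0 v=0
  t=1 PE[0][2]: acc=0 h=0 v=0
  t=2 PE[0][2]: acc=40 h=8 v=5
  t=3 PE[0][2]: acc=61 h=7 v=3
RS (3×3 grid), PE[0][2]:
  t=0 PE[0][2]: acc=0 h=0 v=0
  t=1 PE[0][2]: acc=0 h=0 v=0
  t=2 PE[0][2]: acc=67 h=67 v=2
  t=3 PE[0][2]: acc=54 h=54 v=2

dataflow = WS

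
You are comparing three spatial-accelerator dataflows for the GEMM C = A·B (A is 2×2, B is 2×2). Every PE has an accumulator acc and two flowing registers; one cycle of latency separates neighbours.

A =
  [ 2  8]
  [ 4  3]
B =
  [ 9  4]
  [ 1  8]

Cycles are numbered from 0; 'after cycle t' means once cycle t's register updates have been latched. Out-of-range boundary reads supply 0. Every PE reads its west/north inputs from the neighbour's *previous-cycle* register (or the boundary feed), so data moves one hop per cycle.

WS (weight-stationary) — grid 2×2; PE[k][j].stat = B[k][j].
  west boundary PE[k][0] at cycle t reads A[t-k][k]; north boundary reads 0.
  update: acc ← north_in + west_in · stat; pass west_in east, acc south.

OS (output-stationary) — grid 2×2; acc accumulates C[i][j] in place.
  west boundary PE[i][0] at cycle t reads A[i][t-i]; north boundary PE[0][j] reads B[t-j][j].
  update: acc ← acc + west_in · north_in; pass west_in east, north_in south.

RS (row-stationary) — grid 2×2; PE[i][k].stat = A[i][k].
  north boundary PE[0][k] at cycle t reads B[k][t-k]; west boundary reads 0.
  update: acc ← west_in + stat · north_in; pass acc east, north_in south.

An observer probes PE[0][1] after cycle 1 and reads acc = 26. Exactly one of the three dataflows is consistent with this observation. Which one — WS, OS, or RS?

dataflow = RS

— WS: 2×2; PE[0][1] trace:
  c0 r0c1: 0 / 0 / 0
  c1 r0c1: 8 / 2 / 8
— OS: 2×2; PE[0][1] trace:
  c0 r0c1: 0 / 0 / 0
  c1 r0c1: 8 / 2 / 4
— RS: 2×2; PE[0][1] trace:
  c0 r0c1: 0 / 0 / 0
  c1 r0c1: 26 / 26 / 1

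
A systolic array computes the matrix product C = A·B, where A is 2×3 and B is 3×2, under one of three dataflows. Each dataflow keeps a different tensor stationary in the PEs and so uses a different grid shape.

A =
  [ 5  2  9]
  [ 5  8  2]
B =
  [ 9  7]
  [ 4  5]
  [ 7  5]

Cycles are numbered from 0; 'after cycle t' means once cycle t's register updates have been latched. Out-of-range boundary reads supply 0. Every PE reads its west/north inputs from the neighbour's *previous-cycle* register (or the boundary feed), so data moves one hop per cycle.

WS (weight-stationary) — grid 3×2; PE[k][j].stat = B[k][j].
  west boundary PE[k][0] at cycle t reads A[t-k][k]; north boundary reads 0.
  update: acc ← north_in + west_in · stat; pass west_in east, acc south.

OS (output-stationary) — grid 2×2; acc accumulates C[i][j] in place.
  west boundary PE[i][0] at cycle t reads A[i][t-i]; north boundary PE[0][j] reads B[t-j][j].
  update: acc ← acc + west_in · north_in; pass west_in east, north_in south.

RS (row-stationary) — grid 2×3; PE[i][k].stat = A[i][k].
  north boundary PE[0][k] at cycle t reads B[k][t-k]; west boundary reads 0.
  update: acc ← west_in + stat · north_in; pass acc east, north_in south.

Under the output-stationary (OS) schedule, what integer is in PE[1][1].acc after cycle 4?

OS 2×2: PE[1][1] cycle-by-cycle (with neighbour feeds):
  t=0 PE[0][1]: acc=0 h=0 v=0
  t=0 PE[1][0]: acc=0 h=0 v=0
  t=0 PE[1][1]: acc=0 h=0 v=0
  t=1 PE[0][1]: acc=35 h=5 v=7
  t=1 PE[1][0]: acc=45 h=5 v=9
  t=1 PE[1][1]: acc=0 h=0 v=0
  t=2 PE[0][1]: acc=45 h=2 v=5
  t=2 PE[1][0]: acc=77 h=8 v=4
  t=2 PE[1][1]: acc=35 h=5 v=7
  t=3 PE[0][1]: acc=90 h=9 v=5
  t=3 PE[1][0]: acc=91 h=2 v=7
  t=3 PE[1][1]: acc=75 h=8 v=5
  t=4 PE[0][1]: acc=90 h=0 v=0
  t=4 PE[1][0]: acc=91 h=0 v=0
  t=4 PE[1][1]: acc=85 h=2 v=5

PE[1][1].acc = 85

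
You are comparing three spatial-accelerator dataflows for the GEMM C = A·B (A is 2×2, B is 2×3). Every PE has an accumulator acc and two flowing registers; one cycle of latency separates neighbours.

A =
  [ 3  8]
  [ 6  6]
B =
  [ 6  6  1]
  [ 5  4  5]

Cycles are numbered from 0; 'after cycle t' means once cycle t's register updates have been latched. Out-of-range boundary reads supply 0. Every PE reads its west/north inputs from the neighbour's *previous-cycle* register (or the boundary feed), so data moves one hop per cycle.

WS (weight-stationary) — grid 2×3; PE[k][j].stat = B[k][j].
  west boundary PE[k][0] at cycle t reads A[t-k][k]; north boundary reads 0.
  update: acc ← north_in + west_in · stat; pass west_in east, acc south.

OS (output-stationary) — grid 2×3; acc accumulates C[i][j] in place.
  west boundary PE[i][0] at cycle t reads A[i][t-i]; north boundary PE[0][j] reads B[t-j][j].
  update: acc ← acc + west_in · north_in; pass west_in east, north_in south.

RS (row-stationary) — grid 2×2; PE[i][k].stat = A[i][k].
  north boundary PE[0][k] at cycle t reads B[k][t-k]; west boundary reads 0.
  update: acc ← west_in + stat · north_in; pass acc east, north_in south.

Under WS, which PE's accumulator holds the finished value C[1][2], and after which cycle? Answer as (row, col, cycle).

(row, col, cycle) = (1, 2, 4)

WS — PE[1][2] is where C[1][2] collects:
  c0 r1c2: 0 / 0 / 0
  c1 r1c2: 0 / 0 / 0
  c2 r1c2: 0 / 0 / 0
  c3 r1c2: 43 / 8 / 43
  c4 r1c2: 36 / 6 / 36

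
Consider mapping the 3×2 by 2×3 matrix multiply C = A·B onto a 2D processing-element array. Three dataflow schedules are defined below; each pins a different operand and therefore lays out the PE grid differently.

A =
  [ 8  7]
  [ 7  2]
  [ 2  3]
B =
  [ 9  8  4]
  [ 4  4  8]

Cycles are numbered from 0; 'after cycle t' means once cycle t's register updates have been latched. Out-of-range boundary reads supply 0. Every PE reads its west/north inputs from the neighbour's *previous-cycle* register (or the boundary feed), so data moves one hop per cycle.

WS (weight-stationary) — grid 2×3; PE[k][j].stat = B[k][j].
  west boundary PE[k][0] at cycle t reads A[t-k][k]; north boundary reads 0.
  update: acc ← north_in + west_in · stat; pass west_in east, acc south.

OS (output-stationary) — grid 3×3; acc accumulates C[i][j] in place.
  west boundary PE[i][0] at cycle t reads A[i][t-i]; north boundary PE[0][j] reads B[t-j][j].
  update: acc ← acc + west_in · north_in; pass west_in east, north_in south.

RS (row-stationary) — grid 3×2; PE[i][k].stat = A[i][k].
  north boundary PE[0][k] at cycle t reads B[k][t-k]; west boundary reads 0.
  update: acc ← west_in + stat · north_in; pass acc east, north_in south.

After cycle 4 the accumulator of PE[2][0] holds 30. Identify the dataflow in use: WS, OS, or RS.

dataflow = OS

WS: PE[2][0] is outside its 2×3 grid.
OS [3×3] PE[2][0] across cycles:
  after 0 — PE[2][0] acc=0, pass-E 0, pass-S 0
  after 1 — PE[2][0] acc=0, pass-E 0, pass-S 0
  after 2 — PE[2][0] acc=18, pass-E 2, pass-S 9
  after 3 — PE[2][0] acc=30, pass-E 3, pass-S 4
  after 4 — PE[2][0] acc=30, pass-E 0, pass-S 0
RS [3×2] PE[2][0] across cycles:
  after 0 — PE[2][0] acc=0, pass-E 0, pass-S 0
  after 1 — PE[2][0] acc=0, pass-E 0, pass-S 0
  after 2 — PE[2][0] acc=18, pass-E 18, pass-S 9
  after 3 — PE[2][0] acc=16, pass-E 16, pass-S 8
  after 4 — PE[2][0] acc=8, pass-E 8, pass-S 4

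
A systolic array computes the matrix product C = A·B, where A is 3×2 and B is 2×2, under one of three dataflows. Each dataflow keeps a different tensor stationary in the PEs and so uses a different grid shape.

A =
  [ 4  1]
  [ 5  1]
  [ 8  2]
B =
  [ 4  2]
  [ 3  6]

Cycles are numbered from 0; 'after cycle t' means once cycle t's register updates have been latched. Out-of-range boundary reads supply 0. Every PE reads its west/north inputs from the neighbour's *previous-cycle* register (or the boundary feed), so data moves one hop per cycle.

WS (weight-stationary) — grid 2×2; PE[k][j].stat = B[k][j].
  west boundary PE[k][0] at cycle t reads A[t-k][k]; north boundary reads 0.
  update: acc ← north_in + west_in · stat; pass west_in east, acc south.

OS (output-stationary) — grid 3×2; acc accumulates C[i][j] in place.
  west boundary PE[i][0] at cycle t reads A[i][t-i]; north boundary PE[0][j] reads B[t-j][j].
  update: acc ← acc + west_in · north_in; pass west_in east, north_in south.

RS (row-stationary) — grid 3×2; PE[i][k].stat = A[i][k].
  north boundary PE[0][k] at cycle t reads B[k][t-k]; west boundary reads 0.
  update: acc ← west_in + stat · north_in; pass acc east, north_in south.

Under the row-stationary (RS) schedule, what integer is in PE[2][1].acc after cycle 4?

RS on a 3×2 grid — tracing PE[2][1] and its feeders:
  step 0 · PE1,1: acc=0; fwd→0 fwd↓0
  step 0 · PE2,0: acc=0; fwd→0 fwd↓0
  step 0 · PE2,1: acc=0; fwd→0 fwd↓0
  step 1 · PE1,1: acc=0; fwd→0 fwd↓0
  step 1 · PE2,0: acc=0; fwd→0 fwd↓0
  step 1 · PE2,1: acc=0; fwd→0 fwd↓0
  step 2 · PE1,1: acc=23; fwd→23 fwd↓3
  step 2 · PE2,0: acc=32; fwd→32 fwd↓4
  step 2 · PE2,1: acc=0; fwd→0 fwd↓0
  step 3 · PE1,1: acc=16; fwd→16 fwd↓6
  step 3 · PE2,0: acc=16; fwd→16 fwd↓2
  step 3 · PE2,1: acc=38; fwd→38 fwd↓3
  step 4 · PE1,1: acc=0; fwd→0 fwd↓0
  step 4 · PE2,0: acc=0; fwd→0 fwd↓0
  step 4 · PE2,1: acc=28; fwd→28 fwd↓6

PE[2][1].acc = 28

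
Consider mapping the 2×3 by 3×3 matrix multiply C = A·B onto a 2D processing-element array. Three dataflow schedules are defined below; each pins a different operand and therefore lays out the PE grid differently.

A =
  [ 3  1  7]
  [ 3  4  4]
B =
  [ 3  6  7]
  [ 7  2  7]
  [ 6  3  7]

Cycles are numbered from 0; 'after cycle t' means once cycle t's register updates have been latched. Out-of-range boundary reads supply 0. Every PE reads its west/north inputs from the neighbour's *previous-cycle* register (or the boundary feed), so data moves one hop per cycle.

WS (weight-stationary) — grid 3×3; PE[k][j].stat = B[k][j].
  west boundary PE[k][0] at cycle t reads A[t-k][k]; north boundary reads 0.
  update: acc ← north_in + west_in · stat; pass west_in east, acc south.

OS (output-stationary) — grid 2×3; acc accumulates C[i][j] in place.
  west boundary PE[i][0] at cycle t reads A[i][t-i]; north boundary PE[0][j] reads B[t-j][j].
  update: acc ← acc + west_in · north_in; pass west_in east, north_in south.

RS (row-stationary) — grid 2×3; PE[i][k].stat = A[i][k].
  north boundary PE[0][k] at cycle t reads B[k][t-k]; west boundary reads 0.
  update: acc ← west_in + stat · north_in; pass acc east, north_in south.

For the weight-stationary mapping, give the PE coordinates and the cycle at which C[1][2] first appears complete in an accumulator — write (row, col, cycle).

WS — PE[2][2] is where C[1][2] collects:
  cycle 0: PE[2][2] → acc 0, east 0, south 0
  cycle 1: PE[2][2] → acc 0, east 0, south 0
  cycle 2: PE[2][2] → acc 0, east 0, south 0
  cycle 3: PE[2][2] → acc 0, east 0, south 0
  cycle 4: PE[2][2] → acc 77, east 7, south 77
  cycle 5: PE[2][2] → acc 77, east 4, south 77

(row, col, cycle) = (2, 2, 5)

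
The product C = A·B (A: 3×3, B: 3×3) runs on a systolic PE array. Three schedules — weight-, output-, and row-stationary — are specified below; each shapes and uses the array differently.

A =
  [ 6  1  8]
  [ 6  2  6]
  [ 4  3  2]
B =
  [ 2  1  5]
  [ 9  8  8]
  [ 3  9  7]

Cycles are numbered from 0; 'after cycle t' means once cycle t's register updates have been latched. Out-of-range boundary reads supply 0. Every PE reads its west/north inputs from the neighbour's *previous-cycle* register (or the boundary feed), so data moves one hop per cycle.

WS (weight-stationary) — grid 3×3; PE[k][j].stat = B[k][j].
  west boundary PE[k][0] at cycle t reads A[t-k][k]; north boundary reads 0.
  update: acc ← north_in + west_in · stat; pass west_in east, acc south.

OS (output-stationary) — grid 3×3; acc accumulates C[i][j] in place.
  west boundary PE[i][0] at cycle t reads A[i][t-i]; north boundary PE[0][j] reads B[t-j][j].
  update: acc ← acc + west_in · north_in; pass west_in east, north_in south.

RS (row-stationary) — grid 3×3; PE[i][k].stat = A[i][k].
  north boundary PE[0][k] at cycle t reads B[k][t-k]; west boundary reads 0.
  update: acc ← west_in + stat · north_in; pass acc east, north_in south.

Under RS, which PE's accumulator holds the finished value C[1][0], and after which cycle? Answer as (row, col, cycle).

(row, col, cycle) = (1, 2, 3)

Under RS, C[1][0] lands at PE[1][2]:
  t=0 PE[1][2]: acc=0 h=0 v=0
  t=1 PE[1][2]: acc=0 h=0 v=0
  t=2 PE[1][2]: acc=0 h=0 v=0
  t=3 PE[1][2]: acc=48 h=48 v=3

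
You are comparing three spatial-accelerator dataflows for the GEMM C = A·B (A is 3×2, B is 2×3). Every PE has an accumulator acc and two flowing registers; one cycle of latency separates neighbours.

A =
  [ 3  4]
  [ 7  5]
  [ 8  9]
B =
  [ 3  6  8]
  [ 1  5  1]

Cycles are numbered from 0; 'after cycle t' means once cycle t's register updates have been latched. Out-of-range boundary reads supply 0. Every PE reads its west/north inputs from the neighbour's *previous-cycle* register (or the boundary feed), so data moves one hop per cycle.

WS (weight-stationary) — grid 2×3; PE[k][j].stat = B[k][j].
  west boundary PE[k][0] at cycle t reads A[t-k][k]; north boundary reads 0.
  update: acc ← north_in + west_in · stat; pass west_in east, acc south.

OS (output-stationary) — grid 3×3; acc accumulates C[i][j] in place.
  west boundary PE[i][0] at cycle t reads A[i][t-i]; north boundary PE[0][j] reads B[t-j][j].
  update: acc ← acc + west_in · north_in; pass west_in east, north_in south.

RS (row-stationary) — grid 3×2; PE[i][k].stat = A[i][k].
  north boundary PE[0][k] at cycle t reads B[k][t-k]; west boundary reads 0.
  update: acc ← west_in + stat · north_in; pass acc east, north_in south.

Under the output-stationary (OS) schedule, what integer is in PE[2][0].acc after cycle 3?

OS 3×3: PE[2][0] cycle-by-cycle (with neighbour feeds):
  @0  [1,0]  acc 0  |  →0  ↓0
  @0  [2,0]  acc 0  |  →0  ↓0
  @1  [1,0]  acc 21  |  →7  ↓3
  @1  [2,0]  acc 0  |  →0  ↓0
  @2  [1,0]  acc 26  |  →5  ↓1
  @2  [2,0]  acc 24  |  →8  ↓3
  @3  [1,0]  acc 26  |  →0  ↓0
  @3  [2,0]  acc 33  |  →9  ↓1

PE[2][0].acc = 33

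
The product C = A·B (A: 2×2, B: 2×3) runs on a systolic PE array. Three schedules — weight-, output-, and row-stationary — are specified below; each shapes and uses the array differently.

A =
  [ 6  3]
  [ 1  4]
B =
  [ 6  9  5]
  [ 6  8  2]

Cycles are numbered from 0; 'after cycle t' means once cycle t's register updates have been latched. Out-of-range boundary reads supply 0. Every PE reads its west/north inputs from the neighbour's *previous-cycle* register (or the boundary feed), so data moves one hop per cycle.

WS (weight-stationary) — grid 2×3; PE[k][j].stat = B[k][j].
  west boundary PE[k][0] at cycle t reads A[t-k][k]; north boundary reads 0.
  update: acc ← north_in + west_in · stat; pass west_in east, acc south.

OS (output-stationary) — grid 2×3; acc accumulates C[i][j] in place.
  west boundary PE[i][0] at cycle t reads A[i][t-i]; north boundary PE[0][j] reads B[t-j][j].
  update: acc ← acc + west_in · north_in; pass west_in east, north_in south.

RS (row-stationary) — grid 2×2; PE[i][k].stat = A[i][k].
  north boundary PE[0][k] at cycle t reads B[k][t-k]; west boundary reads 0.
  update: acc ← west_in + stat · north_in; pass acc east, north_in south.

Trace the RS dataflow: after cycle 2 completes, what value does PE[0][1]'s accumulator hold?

Tracing RS — 2×2 array, target PE[0][1]:
  c0 r0c0: 36 / 36 / 6
  c0 r0c1: 0 / 0 / 0
  c1 r0c0: 54 / 54 / 9
  c1 r0c1: 54 / 54 / 6
  c2 r0c0: 30 / 30 / 5
  c2 r0c1: 78 / 78 / 8

PE[0][1].acc = 78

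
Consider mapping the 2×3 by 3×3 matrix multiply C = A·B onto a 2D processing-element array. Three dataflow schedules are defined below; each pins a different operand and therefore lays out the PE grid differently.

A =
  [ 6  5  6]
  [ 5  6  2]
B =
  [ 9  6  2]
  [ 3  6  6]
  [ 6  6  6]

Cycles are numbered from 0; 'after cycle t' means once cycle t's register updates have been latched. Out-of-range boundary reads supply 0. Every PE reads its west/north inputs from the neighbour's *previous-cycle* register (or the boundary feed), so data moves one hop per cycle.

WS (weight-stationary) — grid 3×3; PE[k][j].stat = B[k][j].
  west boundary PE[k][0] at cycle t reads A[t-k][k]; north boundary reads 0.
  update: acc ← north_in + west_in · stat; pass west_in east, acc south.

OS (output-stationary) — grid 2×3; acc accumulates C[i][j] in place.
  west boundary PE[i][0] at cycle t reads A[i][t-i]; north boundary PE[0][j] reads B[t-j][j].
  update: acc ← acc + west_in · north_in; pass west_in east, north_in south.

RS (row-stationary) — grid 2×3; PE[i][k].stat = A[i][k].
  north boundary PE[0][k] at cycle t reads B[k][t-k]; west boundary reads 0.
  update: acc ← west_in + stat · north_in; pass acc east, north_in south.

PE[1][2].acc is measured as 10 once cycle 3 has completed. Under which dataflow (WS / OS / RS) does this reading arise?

dataflow = OS

WS (3×3 grid), PE[1][2]:
  cycle 0: PE[1][2] → acc 0, east 0, south 0
  cycle 1: PE[1][2] → acc 0, east 0, south 0
  cycle 2: PE[1][2] → acc 0, east 0, south 0
  cycle 3: PE[1][2] → acc 42, east 5, south 42
OS (2×3 grid), PE[1][2]:
  cycle 0: PE[1][2] → acc 0, east 0, south 0
  cycle 1: PE[1][2] → acc 0, east 0, south 0
  cycle 2: PE[1][2] → acc 0, east 0, south 0
  cycle 3: PE[1][2] → acc 10, east 5, south 2
RS (2×3 grid), PE[1][2]:
  cycle 0: PE[1][2] → acc 0, east 0, south 0
  cycle 1: PE[1][2] → acc 0, east 0, south 0
  cycle 2: PE[1][2] → acc 0, east 0, south 0
  cycle 3: PE[1][2] → acc 75, east 75, south 6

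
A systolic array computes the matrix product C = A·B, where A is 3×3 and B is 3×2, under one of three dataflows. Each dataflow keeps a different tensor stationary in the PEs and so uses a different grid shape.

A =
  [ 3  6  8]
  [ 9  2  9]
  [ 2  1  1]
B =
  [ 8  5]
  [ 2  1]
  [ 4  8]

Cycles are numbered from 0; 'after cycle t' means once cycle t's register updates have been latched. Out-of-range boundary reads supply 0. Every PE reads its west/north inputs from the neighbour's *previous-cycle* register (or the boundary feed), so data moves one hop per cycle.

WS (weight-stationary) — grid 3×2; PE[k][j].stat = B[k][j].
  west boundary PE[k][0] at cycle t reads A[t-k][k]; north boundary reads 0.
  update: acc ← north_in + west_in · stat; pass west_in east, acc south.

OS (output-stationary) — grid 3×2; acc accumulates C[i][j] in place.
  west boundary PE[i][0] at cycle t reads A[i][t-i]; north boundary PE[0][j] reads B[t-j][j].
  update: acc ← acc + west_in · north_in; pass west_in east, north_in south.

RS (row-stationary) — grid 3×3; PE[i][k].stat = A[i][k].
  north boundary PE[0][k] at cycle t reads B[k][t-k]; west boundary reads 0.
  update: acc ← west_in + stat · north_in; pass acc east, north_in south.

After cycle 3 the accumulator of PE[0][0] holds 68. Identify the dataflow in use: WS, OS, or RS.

— WS: 3×2; PE[0][0] trace:
  step 0 · PE0,0: acc=24; fwd→3 fwd↓24
  step 1 · PE0,0: acc=72; fwd→9 fwd↓72
  step 2 · PE0,0: acc=16; fwd→2 fwd↓16
  step 3 · PE0,0: acc=0; fwd→0 fwd↓0
— OS: 3×2; PE[0][0] trace:
  step 0 · PE0,0: acc=24; fwd→3 fwd↓8
  step 1 · PE0,0: acc=36; fwd→6 fwd↓2
  step 2 · PE0,0: acc=68; fwd→8 fwd↓4
  step 3 · PE0,0: acc=68; fwd→0 fwd↓0
— RS: 3×3; PE[0][0] trace:
  step 0 · PE0,0: acc=24; fwd→24 fwd↓8
  step 1 · PE0,0: acc=15; fwd→15 fwd↓5
  step 2 · PE0,0: acc=0; fwd→0 fwd↓0
  step 3 · PE0,0: acc=0; fwd→0 fwd↓0

dataflow = OS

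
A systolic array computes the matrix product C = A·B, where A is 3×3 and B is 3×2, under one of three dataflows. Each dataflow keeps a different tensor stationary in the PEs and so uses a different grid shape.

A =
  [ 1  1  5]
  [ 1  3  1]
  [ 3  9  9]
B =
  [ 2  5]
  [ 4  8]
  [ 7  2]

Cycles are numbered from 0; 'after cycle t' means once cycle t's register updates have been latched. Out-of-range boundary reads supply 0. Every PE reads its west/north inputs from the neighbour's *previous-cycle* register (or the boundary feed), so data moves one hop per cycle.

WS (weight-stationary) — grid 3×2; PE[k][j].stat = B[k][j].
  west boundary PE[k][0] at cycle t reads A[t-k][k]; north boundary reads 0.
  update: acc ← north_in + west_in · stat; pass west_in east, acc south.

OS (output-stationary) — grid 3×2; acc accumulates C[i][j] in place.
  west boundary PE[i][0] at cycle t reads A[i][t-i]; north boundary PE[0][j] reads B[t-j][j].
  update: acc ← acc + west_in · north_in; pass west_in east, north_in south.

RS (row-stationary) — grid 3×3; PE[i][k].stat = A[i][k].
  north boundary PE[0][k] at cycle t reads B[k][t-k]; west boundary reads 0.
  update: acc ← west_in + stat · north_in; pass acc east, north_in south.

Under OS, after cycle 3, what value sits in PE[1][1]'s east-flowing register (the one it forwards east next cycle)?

OS on a 3×2 grid — tracing PE[1][1] and its feeders:
  c0 r0c1: 0 / 0 / 0
  c0 r1c0: 0 / 0 / 0
  c0 r1c1: 0 / 0 / 0
  c1 r0c1: 5 / 1 / 5
  c1 r1c0: 2 / 1 / 2
  c1 r1c1: 0 / 0 / 0
  c2 r0c1: 13 / 1 / 8
  c2 r1c0: 14 / 3 / 4
  c2 r1c1: 5 / 1 / 5
  c3 r0c1: 23 / 5 / 2
  c3 r1c0: 21 / 1 / 7
  c3 r1c1: 29 / 3 / 8

register = 3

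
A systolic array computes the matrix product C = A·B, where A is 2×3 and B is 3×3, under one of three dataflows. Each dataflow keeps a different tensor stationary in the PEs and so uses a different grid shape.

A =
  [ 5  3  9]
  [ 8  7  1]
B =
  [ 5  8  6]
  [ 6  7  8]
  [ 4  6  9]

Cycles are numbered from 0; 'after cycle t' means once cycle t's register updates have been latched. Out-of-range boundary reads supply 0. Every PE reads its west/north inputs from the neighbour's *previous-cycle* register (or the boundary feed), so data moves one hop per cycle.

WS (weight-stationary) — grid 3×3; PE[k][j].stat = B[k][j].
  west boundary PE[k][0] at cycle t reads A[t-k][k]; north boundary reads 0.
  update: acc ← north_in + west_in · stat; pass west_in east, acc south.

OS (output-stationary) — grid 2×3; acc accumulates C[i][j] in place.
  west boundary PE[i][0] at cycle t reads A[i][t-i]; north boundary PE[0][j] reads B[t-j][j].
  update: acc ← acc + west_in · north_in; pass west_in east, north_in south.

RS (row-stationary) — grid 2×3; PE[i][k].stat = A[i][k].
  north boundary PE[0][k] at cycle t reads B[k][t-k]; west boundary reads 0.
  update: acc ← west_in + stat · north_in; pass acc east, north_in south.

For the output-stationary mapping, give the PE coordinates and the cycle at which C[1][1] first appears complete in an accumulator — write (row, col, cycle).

(row, col, cycle) = (1, 1, 4)

OS: C[1][1] accumulates in PE[1][1]:
  0: (1,1).acc=0  regs=<0,0>
  1: (1,1).acc=0  regs=<0,0>
  2: (1,1).acc=64  regs=<8,8>
  3: (1,1).acc=113  regs=<7,7>
  4: (1,1).acc=119  regs=<1,6>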